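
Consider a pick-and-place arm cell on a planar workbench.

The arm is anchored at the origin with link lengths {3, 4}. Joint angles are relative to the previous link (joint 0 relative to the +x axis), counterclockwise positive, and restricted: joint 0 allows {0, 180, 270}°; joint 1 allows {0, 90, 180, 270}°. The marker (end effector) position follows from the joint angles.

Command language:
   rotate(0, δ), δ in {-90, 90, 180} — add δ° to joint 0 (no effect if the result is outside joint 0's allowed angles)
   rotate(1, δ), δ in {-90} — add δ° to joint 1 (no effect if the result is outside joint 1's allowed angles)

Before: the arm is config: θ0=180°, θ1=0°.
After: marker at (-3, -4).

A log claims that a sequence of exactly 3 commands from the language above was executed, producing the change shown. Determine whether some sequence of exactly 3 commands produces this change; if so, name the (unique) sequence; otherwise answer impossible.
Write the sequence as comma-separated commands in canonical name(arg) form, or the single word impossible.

begin: config: θ0=180°, θ1=0°
1. rotate(1, -90) → config: θ0=180°, θ1=270°
2. rotate(1, -90) → config: θ0=180°, θ1=180°
3. rotate(1, -90) → config: θ0=180°, θ1=90°
all 64 alternatives checked — unique.

rotate(1, -90), rotate(1, -90), rotate(1, -90)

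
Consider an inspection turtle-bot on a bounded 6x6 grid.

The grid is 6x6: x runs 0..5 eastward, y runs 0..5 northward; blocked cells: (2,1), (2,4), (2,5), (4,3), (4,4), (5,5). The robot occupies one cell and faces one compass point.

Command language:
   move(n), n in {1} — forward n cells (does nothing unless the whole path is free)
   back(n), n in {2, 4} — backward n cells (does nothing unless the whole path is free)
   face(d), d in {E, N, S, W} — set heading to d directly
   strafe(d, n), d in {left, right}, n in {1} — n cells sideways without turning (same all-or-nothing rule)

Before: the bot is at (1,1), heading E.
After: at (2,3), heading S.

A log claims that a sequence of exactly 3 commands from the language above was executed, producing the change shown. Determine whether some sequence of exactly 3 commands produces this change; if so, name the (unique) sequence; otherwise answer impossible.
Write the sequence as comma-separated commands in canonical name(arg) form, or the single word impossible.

key: running strafe(left, 1) before face(S) would end elsewhere — order is forced
t0: at (1,1), heading E
step 1 (face(S)): at (1,1), heading S
step 2 (back(2)): at (1,3), heading S
step 3 (strafe(left, 1)): at (2,3), heading S
uniquely the one of 729 3-step routes that fits.

face(S), back(2), strafe(left, 1)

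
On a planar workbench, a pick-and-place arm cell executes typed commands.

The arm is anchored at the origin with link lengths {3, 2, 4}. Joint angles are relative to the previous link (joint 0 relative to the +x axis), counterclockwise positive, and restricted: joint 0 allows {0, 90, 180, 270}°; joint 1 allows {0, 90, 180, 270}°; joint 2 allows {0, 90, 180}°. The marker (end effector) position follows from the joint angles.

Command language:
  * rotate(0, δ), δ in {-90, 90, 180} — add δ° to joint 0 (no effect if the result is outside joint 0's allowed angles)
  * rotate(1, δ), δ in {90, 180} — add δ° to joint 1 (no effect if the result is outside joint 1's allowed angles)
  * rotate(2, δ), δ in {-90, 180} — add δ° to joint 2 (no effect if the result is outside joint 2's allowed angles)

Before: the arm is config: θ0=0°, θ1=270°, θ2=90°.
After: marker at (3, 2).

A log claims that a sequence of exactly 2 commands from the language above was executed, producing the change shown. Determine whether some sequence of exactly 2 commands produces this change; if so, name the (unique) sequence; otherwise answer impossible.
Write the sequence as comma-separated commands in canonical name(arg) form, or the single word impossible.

key: running rotate(2, 180) before rotate(2, -90) would end elsewhere — order is forced
begin: config: θ0=0°, θ1=270°, θ2=90°
step 1 (rotate(2, -90)): config: θ0=0°, θ1=270°, θ2=0°
step 2 (rotate(2, 180)): config: θ0=0°, θ1=270°, θ2=180°
uniquely the one of 49 2-step routes that fits.

rotate(2, -90), rotate(2, 180)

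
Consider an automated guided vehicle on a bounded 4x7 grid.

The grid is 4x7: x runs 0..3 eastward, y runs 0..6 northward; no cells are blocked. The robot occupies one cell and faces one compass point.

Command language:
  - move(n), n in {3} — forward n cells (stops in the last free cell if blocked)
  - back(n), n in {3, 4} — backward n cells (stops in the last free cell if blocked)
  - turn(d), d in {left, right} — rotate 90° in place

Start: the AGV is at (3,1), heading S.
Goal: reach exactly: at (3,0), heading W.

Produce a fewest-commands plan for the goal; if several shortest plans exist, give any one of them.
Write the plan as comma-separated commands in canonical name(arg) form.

move(3), turn(right)

initial: at (3,1), heading S
1. move(3) → at (3,0), heading S
2. turn(right) → at (3,0), heading W
shorter routes all fall short; 2 is best.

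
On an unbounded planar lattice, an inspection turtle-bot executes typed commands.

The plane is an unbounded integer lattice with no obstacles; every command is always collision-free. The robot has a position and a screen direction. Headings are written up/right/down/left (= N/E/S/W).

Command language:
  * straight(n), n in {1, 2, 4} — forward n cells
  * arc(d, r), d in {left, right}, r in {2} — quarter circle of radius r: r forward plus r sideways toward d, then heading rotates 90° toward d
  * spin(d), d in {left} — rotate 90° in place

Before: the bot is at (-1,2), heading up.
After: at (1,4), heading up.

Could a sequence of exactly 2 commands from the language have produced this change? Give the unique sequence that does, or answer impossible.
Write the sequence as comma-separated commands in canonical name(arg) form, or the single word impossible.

key: heading stays N — rotations cancel among the 2 commands
start: at (-1,2), heading up
[1] after arc(right, 2): at (1,4), heading right
[2] after spin(left): at (1,4), heading up
uniquely the one of 36 2-step routes that fits.

arc(right, 2), spin(left)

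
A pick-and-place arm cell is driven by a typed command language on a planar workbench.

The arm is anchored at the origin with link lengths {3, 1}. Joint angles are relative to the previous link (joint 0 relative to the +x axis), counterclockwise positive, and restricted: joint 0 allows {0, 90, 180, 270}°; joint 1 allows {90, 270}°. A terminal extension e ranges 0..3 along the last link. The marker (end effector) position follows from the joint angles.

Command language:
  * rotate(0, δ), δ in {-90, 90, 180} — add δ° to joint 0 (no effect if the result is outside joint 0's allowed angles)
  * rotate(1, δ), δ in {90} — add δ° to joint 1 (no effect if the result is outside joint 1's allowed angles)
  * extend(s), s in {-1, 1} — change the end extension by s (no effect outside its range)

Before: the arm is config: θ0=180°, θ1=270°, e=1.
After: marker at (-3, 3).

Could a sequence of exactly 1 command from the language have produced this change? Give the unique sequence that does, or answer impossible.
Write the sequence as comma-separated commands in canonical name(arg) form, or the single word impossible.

extend(1)

begin: config: θ0=180°, θ1=270°, e=1
step 1 (extend(1)): config: θ0=180°, θ1=270°, e=2
no rival 1-sequence matches.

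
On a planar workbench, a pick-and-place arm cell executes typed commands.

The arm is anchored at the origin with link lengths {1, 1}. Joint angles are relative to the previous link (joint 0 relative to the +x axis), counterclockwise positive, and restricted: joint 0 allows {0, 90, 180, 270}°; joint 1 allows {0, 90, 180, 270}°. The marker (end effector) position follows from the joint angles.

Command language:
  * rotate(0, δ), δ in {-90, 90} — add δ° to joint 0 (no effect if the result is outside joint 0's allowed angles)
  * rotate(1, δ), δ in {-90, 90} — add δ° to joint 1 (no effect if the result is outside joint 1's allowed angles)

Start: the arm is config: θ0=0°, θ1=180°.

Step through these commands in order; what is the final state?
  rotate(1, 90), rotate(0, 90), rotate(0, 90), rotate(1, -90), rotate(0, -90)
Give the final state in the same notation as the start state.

initial: config: θ0=0°, θ1=180°
[1] after rotate(1, 90): config: θ0=0°, θ1=270°
[2] after rotate(0, 90): config: θ0=90°, θ1=270°
[3] after rotate(0, 90): config: θ0=180°, θ1=270°
[4] after rotate(1, -90): config: θ0=180°, θ1=180°
[5] after rotate(0, -90): config: θ0=90°, θ1=180°

config: θ0=90°, θ1=180°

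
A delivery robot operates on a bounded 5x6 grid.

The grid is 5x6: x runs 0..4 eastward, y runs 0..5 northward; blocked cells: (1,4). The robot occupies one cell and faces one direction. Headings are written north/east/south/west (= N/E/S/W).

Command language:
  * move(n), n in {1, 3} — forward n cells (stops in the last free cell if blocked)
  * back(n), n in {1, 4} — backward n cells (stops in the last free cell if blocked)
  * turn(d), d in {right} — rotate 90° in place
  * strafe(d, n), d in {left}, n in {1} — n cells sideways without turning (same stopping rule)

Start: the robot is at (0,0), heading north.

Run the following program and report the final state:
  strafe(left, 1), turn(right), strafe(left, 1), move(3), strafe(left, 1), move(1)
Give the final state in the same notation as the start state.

at (4,2), heading east

from: at (0,0), heading north
[1] after strafe(left, 1): at (0,0), heading north
[2] after turn(right): at (0,0), heading east
[3] after strafe(left, 1): at (0,1), heading east
[4] after move(3): at (3,1), heading east
[5] after strafe(left, 1): at (3,2), heading east
[6] after move(1): at (4,2), heading east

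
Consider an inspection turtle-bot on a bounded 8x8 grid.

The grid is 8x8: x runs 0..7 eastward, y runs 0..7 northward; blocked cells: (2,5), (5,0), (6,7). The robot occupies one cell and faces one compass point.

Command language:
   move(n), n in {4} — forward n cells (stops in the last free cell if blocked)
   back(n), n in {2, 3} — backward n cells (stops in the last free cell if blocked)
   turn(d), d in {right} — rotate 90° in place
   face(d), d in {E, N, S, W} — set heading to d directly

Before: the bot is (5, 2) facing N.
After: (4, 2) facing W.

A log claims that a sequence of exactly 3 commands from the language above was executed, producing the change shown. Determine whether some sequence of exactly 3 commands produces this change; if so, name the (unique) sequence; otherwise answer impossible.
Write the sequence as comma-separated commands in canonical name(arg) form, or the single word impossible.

key: order matters: swapping face(W) and back(3) lands elsewhere
begin: (5, 2) facing N
1. face(W) → (5, 2) facing W
2. move(4) → (1, 2) facing W
3. back(3) → (4, 2) facing W
all 512 alternatives checked — unique.

face(W), move(4), back(3)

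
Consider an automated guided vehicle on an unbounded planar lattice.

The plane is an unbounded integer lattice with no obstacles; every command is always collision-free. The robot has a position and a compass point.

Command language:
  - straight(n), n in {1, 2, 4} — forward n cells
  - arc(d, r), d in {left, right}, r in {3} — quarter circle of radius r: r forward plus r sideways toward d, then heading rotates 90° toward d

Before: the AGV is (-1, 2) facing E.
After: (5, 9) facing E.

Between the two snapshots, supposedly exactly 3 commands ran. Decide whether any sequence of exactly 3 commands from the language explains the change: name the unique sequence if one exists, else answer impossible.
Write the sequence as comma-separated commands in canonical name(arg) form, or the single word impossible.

key: heading stays E — rotations cancel among the 3 commands
start: (-1, 2) facing E
step 1 (arc(left, 3)): (2, 5) facing N
step 2 (straight(1)): (2, 6) facing N
step 3 (arc(right, 3)): (5, 9) facing E
all 125 alternatives checked — unique.

arc(left, 3), straight(1), arc(right, 3)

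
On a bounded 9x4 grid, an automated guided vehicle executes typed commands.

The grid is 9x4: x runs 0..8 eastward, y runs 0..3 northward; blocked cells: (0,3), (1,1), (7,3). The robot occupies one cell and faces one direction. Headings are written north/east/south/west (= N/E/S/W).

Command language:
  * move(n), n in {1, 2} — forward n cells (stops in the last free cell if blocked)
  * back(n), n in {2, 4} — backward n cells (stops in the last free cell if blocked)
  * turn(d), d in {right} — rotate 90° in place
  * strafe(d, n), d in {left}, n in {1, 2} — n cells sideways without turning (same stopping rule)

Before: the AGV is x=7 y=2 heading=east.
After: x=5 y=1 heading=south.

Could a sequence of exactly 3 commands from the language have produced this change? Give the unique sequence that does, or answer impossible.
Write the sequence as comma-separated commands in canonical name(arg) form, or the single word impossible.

back(2), turn(right), move(1)

key: position moved to (5,1) AND the heading swung to S — translation plus rotation needed
from: x=7 y=2 heading=east
t=1 back(2) ⇒ x=5 y=2 heading=east
t=2 turn(right) ⇒ x=5 y=2 heading=south
t=3 move(1) ⇒ x=5 y=1 heading=south
uniquely the one of 343 3-step routes that fits.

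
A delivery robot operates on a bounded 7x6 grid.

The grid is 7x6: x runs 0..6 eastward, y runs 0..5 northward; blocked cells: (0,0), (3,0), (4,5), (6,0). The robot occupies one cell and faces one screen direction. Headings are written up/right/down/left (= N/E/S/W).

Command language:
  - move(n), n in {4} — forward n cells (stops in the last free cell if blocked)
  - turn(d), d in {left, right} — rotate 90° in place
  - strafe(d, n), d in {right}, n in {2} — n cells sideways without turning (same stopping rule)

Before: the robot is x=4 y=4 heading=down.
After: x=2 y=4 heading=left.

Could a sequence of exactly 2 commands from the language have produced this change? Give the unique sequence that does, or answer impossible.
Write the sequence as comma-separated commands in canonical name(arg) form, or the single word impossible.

strafe(right, 2), turn(right)

key: position moved to (2,4) AND the heading swung to W — translation plus rotation needed
begin: x=4 y=4 heading=down
step 1 (strafe(right, 2)): x=2 y=4 heading=down
step 2 (turn(right)): x=2 y=4 heading=left
uniquely the one of 16 2-step routes that fits.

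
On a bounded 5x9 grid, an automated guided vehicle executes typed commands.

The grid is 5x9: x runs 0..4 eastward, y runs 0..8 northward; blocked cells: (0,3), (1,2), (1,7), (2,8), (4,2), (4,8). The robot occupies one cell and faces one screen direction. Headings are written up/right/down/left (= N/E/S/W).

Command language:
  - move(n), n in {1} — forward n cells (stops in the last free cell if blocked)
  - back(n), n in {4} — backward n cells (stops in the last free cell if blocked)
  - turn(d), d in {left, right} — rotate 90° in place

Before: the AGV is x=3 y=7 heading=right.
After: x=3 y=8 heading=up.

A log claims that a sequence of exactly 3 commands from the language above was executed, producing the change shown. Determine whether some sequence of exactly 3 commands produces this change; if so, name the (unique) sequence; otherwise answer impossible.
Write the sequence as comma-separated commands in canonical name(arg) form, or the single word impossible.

turn(left), move(1), move(1)

key: the second move(1) runs into the grid edge before its full distance
from: x=3 y=7 heading=right
t=1 turn(left) ⇒ x=3 y=7 heading=up
t=2 move(1) ⇒ x=3 y=8 heading=up
t=3 move(1) ⇒ x=3 y=8 heading=up
uniquely the one of 64 3-step routes that fits.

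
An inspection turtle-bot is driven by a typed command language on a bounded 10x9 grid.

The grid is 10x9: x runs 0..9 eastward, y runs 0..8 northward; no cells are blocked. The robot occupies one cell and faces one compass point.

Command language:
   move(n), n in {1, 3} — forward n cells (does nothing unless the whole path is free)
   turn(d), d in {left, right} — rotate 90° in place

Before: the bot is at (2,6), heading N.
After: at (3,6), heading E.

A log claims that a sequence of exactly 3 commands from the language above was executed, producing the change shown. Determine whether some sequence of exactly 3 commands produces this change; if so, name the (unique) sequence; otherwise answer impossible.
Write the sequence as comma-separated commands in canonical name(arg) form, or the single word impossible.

move(3), turn(right), move(1)

key: order matters: swapping move(3) and move(1) lands elsewhere
start: at (2,6), heading N
t=1 move(3) ⇒ at (2,6), heading N
t=2 turn(right) ⇒ at (2,6), heading E
t=3 move(1) ⇒ at (3,6), heading E
uniquely the one of 64 3-step routes that fits.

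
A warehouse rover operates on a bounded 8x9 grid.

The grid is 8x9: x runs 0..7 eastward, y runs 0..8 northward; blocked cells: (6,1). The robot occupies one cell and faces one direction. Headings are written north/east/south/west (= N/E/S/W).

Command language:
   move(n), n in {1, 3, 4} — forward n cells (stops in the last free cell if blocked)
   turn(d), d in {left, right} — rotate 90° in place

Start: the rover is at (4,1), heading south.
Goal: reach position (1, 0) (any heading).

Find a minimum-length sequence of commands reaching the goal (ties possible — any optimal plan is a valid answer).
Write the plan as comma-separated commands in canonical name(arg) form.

move(1), turn(right), move(3)

from: at (4,1), heading south
[1] after move(1): at (4,0), heading south
[2] after turn(right): at (4,0), heading west
[3] after move(3): at (1,0), heading west
shorter routes all fall short; 3 is best.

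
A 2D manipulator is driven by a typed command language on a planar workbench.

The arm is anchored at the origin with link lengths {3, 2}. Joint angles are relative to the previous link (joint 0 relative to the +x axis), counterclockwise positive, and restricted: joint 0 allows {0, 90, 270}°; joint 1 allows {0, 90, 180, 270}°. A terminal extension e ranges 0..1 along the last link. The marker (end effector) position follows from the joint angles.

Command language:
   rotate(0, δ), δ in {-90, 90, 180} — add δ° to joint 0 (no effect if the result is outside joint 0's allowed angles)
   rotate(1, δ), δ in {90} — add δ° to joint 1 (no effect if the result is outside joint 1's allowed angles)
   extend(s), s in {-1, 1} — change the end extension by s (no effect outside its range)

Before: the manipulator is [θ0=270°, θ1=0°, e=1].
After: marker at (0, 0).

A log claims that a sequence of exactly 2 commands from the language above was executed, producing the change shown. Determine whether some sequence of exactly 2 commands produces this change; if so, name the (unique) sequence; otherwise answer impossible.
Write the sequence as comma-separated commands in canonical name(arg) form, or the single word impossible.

initial: [θ0=270°, θ1=0°, e=1]
[1] after rotate(1, 90): [θ0=270°, θ1=90°, e=1]
[2] after rotate(1, 90): [θ0=270°, θ1=180°, e=1]
no rival 2-sequence matches.

rotate(1, 90), rotate(1, 90)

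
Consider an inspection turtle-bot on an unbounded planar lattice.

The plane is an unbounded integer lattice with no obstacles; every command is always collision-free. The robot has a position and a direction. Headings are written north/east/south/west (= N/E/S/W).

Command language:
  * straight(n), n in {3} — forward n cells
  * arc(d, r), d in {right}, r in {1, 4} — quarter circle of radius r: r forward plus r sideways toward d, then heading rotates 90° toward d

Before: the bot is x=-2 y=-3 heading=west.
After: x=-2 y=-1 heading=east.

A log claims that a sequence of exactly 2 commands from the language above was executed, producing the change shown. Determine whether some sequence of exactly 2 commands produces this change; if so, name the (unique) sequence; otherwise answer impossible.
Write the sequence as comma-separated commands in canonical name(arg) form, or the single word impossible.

key: position moved to (-2,-1) AND the heading swung to E — translation plus rotation needed
begin: x=-2 y=-3 heading=west
1. arc(right, 1) → x=-3 y=-2 heading=north
2. arc(right, 1) → x=-2 y=-1 heading=east
all 9 alternatives checked — unique.

arc(right, 1), arc(right, 1)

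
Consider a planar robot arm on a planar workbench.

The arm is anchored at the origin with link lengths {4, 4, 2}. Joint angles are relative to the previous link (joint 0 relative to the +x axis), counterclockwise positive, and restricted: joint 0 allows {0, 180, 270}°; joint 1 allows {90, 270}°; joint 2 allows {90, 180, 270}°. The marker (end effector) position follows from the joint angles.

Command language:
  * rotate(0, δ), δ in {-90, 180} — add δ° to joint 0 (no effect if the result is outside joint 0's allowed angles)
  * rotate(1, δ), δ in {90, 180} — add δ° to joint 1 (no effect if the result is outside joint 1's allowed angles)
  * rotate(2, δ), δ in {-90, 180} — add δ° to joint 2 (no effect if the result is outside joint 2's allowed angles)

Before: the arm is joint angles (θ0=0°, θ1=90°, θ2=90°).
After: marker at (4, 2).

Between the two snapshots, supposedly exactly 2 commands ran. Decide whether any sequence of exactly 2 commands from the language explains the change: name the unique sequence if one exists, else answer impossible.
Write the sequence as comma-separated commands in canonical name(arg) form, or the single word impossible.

rotate(2, 180), rotate(2, -90)

key: order matters: swapping rotate(2, 180) and rotate(2, -90) lands elsewhere
t0: joint angles (θ0=0°, θ1=90°, θ2=90°)
1. rotate(2, 180) → joint angles (θ0=0°, θ1=90°, θ2=270°)
2. rotate(2, -90) → joint angles (θ0=0°, θ1=90°, θ2=180°)
uniquely the one of 36 2-step routes that fits.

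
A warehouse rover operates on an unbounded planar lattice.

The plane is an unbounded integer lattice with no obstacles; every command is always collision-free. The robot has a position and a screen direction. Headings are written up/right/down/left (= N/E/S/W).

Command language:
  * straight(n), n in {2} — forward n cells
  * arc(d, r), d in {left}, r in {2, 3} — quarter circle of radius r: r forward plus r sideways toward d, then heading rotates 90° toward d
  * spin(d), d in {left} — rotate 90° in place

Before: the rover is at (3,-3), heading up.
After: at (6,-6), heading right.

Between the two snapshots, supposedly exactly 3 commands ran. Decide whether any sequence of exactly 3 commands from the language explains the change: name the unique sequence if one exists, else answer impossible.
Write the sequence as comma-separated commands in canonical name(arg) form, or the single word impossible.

spin(left), spin(left), arc(left, 3)

key: position moved to (6,-6) AND the heading swung to E — translation plus rotation needed
begin: at (3,-3), heading up
step 1 (spin(left)): at (3,-3), heading left
step 2 (spin(left)): at (3,-3), heading down
step 3 (arc(left, 3)): at (6,-6), heading right
uniquely the one of 64 3-step routes that fits.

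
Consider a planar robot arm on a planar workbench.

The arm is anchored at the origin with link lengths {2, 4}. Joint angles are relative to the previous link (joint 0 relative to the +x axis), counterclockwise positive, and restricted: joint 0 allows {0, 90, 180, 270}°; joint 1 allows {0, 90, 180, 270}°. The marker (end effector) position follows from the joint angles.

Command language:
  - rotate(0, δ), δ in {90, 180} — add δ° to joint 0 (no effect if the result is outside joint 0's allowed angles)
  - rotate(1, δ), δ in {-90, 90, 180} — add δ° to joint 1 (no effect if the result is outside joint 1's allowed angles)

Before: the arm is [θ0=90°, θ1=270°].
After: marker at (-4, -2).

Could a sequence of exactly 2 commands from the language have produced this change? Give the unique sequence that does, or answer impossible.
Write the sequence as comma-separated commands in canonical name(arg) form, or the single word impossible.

rotate(0, 90), rotate(0, 90)

from: [θ0=90°, θ1=270°]
[1] after rotate(0, 90): [θ0=180°, θ1=270°]
[2] after rotate(0, 90): [θ0=270°, θ1=270°]
all 25 alternatives checked — unique.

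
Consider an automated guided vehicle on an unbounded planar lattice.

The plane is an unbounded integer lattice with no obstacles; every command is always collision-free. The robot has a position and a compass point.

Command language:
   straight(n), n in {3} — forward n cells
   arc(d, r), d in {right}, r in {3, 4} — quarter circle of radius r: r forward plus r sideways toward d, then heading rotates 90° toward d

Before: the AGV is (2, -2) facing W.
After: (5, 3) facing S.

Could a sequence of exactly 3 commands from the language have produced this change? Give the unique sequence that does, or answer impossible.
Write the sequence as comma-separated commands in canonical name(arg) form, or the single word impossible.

arc(right, 4), arc(right, 4), arc(right, 3)

key: position moved to (5,3) AND the heading swung to S — translation plus rotation needed
start: (2, -2) facing W
step 1 (arc(right, 4)): (-2, 2) facing N
step 2 (arc(right, 4)): (2, 6) facing E
step 3 (arc(right, 3)): (5, 3) facing S
no rival 3-sequence matches.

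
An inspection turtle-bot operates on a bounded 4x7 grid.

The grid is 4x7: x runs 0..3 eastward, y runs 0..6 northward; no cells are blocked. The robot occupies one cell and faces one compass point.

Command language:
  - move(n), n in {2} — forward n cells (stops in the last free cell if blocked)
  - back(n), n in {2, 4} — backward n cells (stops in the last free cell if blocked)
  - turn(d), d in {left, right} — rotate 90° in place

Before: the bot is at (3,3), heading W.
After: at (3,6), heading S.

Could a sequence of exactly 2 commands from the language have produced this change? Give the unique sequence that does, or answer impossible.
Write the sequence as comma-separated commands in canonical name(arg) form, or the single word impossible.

turn(left), back(4)

key: cell and facing (now S) both changed — the 2 commands mix motion and turning
t0: at (3,3), heading W
t=1 turn(left) ⇒ at (3,3), heading S
t=2 back(4) ⇒ at (3,6), heading S
no rival 2-sequence matches.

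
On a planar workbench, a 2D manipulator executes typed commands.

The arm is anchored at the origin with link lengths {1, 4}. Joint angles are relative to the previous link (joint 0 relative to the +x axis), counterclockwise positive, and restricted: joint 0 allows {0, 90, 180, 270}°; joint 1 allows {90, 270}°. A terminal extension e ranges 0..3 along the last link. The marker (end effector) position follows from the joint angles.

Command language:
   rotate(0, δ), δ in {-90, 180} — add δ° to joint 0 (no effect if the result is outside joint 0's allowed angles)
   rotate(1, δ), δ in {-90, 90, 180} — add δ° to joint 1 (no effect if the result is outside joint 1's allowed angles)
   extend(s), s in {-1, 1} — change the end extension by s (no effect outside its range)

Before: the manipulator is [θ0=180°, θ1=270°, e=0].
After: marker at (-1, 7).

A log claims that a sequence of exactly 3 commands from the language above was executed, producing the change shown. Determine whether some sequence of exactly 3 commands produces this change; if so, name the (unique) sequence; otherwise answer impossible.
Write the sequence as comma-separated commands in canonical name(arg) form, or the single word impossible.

extend(1), extend(1), extend(1)

start: [θ0=180°, θ1=270°, e=0]
step 1 (extend(1)): [θ0=180°, θ1=270°, e=1]
step 2 (extend(1)): [θ0=180°, θ1=270°, e=2]
step 3 (extend(1)): [θ0=180°, θ1=270°, e=3]
all 343 alternatives checked — unique.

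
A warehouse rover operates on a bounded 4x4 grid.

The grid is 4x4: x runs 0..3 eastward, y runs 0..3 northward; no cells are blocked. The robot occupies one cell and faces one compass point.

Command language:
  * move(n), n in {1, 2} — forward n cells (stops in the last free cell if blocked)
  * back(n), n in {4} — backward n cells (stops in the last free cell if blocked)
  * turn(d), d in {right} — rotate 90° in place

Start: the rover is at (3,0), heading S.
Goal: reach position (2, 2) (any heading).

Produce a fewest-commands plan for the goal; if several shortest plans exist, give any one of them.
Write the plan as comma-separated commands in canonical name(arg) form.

turn(right), move(1), turn(right), move(2)

t0: at (3,0), heading S
t=1 turn(right) ⇒ at (3,0), heading W
t=2 move(1) ⇒ at (2,0), heading W
t=3 turn(right) ⇒ at (2,0), heading N
t=4 move(2) ⇒ at (2,2), heading N
minimal: 4 command(s), checked below 4.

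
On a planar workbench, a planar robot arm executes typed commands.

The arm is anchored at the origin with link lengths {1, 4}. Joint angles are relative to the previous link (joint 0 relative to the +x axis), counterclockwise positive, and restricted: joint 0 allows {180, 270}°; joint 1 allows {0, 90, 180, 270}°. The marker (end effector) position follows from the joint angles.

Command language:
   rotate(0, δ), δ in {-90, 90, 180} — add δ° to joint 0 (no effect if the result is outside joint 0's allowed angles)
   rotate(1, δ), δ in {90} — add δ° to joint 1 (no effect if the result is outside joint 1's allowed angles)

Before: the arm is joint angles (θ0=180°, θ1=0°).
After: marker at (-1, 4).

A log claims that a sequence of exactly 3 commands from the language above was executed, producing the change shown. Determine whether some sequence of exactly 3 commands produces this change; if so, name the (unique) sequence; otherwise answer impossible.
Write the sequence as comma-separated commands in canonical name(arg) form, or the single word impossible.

begin: joint angles (θ0=180°, θ1=0°)
t=1 rotate(1, 90) ⇒ joint angles (θ0=180°, θ1=90°)
t=2 rotate(1, 90) ⇒ joint angles (θ0=180°, θ1=180°)
t=3 rotate(1, 90) ⇒ joint angles (θ0=180°, θ1=270°)
no other 3-command option fits: unique.

rotate(1, 90), rotate(1, 90), rotate(1, 90)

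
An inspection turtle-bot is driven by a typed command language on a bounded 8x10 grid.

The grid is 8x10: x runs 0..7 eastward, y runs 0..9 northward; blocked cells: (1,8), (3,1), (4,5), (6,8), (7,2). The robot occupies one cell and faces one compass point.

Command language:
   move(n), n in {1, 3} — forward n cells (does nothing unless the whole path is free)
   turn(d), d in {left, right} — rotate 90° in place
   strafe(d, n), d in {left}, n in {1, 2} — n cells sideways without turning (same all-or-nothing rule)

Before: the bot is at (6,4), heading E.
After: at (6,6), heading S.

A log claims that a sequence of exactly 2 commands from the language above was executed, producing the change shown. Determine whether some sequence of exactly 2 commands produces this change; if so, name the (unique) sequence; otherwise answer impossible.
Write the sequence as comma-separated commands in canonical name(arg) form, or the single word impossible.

strafe(left, 2), turn(right)

key: running turn(right) before strafe(left, 2) would end elsewhere — order is forced
begin: at (6,4), heading E
step 1 (strafe(left, 2)): at (6,6), heading E
step 2 (turn(right)): at (6,6), heading S
no other 2-command option fits: unique.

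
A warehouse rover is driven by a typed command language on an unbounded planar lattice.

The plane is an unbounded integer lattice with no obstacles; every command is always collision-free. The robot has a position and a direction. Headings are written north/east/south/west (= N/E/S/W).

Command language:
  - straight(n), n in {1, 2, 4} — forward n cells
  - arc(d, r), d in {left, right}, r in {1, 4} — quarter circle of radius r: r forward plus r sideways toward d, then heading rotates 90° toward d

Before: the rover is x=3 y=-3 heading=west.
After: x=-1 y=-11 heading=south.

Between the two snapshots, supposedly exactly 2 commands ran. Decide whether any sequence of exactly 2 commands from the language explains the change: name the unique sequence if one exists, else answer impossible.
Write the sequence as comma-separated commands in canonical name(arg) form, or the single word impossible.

key: position moved to (-1,-11) AND the heading swung to S — translation plus rotation needed
initial: x=3 y=-3 heading=west
step 1 (arc(left, 4)): x=-1 y=-7 heading=south
step 2 (straight(4)): x=-1 y=-11 heading=south
no other 2-command option fits: unique.

arc(left, 4), straight(4)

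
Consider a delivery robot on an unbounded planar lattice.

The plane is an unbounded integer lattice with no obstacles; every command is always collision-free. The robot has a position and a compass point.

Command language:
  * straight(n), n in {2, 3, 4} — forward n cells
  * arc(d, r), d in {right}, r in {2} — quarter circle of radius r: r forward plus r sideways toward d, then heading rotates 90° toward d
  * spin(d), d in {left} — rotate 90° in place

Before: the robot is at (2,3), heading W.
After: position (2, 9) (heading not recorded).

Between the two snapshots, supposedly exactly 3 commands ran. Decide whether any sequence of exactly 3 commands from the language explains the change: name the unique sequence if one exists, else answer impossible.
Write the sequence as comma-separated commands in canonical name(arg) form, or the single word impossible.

arc(right, 2), straight(2), arc(right, 2)

t0: at (2,3), heading W
1. arc(right, 2) → at (0,5), heading N
2. straight(2) → at (0,7), heading N
3. arc(right, 2) → at (2,9), heading E
uniquely the one of 125 3-step routes that fits.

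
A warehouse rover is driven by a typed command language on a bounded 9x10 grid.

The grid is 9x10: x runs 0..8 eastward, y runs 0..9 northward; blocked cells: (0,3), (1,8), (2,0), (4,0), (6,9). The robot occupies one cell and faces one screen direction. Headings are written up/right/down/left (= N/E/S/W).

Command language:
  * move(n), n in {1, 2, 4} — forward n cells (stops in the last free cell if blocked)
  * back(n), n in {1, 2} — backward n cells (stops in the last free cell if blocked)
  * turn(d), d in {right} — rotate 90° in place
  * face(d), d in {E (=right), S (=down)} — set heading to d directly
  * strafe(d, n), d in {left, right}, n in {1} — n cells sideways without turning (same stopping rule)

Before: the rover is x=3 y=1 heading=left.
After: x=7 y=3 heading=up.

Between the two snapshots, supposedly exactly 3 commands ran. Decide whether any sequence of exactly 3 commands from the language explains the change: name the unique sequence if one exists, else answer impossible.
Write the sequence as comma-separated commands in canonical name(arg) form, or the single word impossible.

checked all 3-command options: none fits.

impossible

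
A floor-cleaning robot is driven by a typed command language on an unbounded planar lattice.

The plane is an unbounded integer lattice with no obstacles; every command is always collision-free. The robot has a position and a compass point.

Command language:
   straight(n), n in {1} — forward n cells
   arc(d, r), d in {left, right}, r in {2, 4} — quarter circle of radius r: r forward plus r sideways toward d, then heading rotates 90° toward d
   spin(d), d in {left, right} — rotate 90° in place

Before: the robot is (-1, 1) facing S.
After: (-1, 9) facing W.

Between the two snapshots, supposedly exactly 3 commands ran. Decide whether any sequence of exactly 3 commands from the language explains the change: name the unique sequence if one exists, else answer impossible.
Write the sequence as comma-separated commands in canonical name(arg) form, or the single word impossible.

key: cell and facing (now W) both changed — the 3 commands mix motion and turning
from: (-1, 1) facing S
[1] after spin(left): (-1, 1) facing E
[2] after arc(left, 4): (3, 5) facing N
[3] after arc(left, 4): (-1, 9) facing W
no rival 3-sequence matches.

spin(left), arc(left, 4), arc(left, 4)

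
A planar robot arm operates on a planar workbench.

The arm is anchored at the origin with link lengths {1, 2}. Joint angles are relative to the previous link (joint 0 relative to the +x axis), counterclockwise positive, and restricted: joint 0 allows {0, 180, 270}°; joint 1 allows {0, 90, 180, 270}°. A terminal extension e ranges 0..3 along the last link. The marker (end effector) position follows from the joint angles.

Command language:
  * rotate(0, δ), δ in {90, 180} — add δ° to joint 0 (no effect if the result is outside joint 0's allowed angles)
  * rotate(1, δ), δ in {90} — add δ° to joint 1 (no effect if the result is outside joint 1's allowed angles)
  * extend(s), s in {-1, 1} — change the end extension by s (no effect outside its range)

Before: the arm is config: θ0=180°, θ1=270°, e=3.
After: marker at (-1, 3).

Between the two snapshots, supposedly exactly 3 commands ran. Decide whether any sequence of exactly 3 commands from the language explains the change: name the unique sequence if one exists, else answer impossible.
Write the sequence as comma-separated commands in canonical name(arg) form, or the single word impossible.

key: running extend(-1) before extend(1) would end elsewhere — order is forced
begin: config: θ0=180°, θ1=270°, e=3
[1] after extend(1): config: θ0=180°, θ1=270°, e=3
[2] after extend(-1): config: θ0=180°, θ1=270°, e=2
[3] after extend(-1): config: θ0=180°, θ1=270°, e=1
no other 3-command option fits: unique.

extend(1), extend(-1), extend(-1)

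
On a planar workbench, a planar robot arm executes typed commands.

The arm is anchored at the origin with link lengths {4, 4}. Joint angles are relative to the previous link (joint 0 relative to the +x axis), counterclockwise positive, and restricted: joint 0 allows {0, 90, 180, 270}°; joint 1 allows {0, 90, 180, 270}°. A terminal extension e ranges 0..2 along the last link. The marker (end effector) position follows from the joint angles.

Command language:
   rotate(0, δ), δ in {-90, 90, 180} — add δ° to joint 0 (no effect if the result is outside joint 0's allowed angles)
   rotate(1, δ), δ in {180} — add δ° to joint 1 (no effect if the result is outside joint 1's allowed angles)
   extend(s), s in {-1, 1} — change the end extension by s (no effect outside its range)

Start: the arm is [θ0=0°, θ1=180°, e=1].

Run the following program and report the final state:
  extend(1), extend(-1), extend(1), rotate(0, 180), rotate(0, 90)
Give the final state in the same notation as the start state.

[θ0=270°, θ1=180°, e=2]

t0: [θ0=0°, θ1=180°, e=1]
1. extend(1) → [θ0=0°, θ1=180°, e=2]
2. extend(-1) → [θ0=0°, θ1=180°, e=1]
3. extend(1) → [θ0=0°, θ1=180°, e=2]
4. rotate(0, 180) → [θ0=180°, θ1=180°, e=2]
5. rotate(0, 90) → [θ0=270°, θ1=180°, e=2]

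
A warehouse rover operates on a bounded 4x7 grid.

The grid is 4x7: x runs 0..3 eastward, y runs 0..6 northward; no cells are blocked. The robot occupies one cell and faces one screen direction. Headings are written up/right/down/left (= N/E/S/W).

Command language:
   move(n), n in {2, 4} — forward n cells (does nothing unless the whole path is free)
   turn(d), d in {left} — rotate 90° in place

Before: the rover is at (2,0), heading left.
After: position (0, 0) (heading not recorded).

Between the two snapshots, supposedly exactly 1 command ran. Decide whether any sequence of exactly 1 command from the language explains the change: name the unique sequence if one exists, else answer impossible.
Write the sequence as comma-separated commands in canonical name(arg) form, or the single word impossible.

move(2)

start: at (2,0), heading left
step 1 (move(2)): at (0,0), heading left
no other 1-command option fits: unique.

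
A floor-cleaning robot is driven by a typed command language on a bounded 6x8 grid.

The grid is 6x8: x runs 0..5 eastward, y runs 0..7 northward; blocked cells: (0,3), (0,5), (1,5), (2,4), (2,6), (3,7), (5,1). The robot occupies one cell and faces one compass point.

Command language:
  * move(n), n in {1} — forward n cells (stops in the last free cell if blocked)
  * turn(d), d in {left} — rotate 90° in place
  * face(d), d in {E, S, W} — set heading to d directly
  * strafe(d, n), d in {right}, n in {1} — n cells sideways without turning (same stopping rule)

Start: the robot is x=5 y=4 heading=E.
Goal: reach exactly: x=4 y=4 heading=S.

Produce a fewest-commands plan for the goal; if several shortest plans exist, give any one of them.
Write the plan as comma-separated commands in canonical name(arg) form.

start: x=5 y=4 heading=E
t=1 face(S) ⇒ x=5 y=4 heading=S
t=2 strafe(right, 1) ⇒ x=4 y=4 heading=S
minimal: 2 command(s), checked below 2.

face(S), strafe(right, 1)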